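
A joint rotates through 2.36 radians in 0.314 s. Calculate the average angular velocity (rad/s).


omega = delta_theta / delta_t
omega = 2.36 / 0.314
omega = 7.5159


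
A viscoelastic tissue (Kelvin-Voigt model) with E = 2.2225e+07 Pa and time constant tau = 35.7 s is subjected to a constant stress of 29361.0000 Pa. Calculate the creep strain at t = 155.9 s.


epsilon(t) = (sigma/E) * (1 - exp(-t/tau))
sigma/E = 29361.0000 / 2.2225e+07 = 0.0013
exp(-t/tau) = exp(-155.9 / 35.7) = 0.0127
epsilon = 0.0013 * (1 - 0.0127)
epsilon = 0.0013


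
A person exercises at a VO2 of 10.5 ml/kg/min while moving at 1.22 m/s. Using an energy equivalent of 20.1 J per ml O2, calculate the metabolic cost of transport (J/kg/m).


Power per kg = VO2 * 20.1 / 60
Power per kg = 10.5 * 20.1 / 60 = 3.5175 W/kg
Cost = power_per_kg / speed
Cost = 3.5175 / 1.22
Cost = 2.8832


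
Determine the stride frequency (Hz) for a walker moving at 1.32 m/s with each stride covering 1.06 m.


f = v / stride_length
f = 1.32 / 1.06
f = 1.2453


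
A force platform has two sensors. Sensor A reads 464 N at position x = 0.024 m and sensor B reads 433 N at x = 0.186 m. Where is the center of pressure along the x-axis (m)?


COP_x = (F1*x1 + F2*x2) / (F1 + F2)
COP_x = (464*0.024 + 433*0.186) / (464 + 433)
Numerator = 91.6740
Denominator = 897
COP_x = 0.1022


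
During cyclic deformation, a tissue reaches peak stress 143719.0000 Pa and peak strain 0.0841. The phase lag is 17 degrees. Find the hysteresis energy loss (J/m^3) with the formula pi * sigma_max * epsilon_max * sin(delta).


E_loss = pi * sigma_max * epsilon_max * sin(delta)
delta = 17 deg = 0.2967 rad
sin(delta) = 0.2924
E_loss = pi * 143719.0000 * 0.0841 * 0.2924
E_loss = 11101.8510


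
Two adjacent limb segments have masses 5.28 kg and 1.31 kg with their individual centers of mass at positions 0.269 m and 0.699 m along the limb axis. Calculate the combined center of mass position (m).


COM = (m1*x1 + m2*x2) / (m1 + m2)
COM = (5.28*0.269 + 1.31*0.699) / (5.28 + 1.31)
Numerator = 2.3360
Denominator = 6.5900
COM = 0.3545


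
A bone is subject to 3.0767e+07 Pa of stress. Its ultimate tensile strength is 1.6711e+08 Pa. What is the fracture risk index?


FRI = applied / ultimate
FRI = 3.0767e+07 / 1.6711e+08
FRI = 0.1841


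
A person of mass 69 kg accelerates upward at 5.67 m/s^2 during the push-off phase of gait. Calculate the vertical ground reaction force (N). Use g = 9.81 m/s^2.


GRF = m * (g + a)
GRF = 69 * (9.81 + 5.67)
GRF = 69 * 15.4800
GRF = 1068.1200


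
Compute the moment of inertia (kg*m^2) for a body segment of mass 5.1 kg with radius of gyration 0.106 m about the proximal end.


I = m * k^2
I = 5.1 * 0.106^2
k^2 = 0.0112
I = 0.0573


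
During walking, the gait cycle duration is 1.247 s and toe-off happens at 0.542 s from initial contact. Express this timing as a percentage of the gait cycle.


pct = (event_time / cycle_time) * 100
pct = (0.542 / 1.247) * 100
ratio = 0.4346
pct = 43.4643


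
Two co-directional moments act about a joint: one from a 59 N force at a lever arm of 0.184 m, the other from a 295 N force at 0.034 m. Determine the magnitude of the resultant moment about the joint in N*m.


M = F1 * d1 + F2 * d2
M = 59 * 0.184 + 295 * 0.034
M = 10.8560 + 10.0300
M = 20.8860


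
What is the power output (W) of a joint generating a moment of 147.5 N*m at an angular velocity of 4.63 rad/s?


P = M * omega
P = 147.5 * 4.63
P = 682.9250


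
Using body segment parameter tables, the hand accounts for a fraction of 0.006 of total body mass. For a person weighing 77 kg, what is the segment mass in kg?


m_segment = body_mass * fraction
m_segment = 77 * 0.006
m_segment = 0.4620


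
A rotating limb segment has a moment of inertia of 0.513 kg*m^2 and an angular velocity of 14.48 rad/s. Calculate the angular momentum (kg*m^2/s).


L = I * omega
L = 0.513 * 14.48
L = 7.4282


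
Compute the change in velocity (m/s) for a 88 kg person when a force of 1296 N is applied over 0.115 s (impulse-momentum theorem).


J = F * dt = 1296 * 0.115 = 149.0400 N*s
delta_v = J / m
delta_v = 149.0400 / 88
delta_v = 1.6936


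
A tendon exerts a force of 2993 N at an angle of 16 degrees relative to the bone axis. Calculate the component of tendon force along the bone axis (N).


F_eff = F_tendon * cos(theta)
theta = 16 deg = 0.2793 rad
cos(theta) = 0.9613
F_eff = 2993 * 0.9613
F_eff = 2877.0563


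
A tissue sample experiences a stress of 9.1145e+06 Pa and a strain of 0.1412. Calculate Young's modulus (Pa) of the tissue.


E = stress / strain
E = 9.1145e+06 / 0.1412
E = 6.4550e+07


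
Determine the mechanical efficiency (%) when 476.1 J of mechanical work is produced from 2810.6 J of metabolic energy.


eta = (W_mech / E_meta) * 100
eta = (476.1 / 2810.6) * 100
ratio = 0.1694
eta = 16.9394


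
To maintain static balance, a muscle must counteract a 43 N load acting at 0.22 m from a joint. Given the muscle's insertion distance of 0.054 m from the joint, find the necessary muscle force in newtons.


F_muscle = W * d_load / d_muscle
F_muscle = 43 * 0.22 / 0.054
Numerator = 9.4600
F_muscle = 175.1852


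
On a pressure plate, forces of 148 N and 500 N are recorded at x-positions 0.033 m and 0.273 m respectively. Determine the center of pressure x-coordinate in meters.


COP_x = (F1*x1 + F2*x2) / (F1 + F2)
COP_x = (148*0.033 + 500*0.273) / (148 + 500)
Numerator = 141.3840
Denominator = 648
COP_x = 0.2182


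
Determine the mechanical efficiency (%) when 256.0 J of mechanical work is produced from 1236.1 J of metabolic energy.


eta = (W_mech / E_meta) * 100
eta = (256.0 / 1236.1) * 100
ratio = 0.2071
eta = 20.7103


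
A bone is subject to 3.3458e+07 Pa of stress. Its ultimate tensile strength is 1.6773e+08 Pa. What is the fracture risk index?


FRI = applied / ultimate
FRI = 3.3458e+07 / 1.6773e+08
FRI = 0.1995


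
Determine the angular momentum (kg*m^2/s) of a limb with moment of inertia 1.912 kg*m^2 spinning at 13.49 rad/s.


L = I * omega
L = 1.912 * 13.49
L = 25.7929


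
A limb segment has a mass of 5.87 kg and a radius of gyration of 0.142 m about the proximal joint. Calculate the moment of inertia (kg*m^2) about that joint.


I = m * k^2
I = 5.87 * 0.142^2
k^2 = 0.0202
I = 0.1184


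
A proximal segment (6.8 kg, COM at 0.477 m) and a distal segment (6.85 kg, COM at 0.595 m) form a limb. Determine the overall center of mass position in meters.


COM = (m1*x1 + m2*x2) / (m1 + m2)
COM = (6.8*0.477 + 6.85*0.595) / (6.8 + 6.85)
Numerator = 7.3193
Denominator = 13.6500
COM = 0.5362


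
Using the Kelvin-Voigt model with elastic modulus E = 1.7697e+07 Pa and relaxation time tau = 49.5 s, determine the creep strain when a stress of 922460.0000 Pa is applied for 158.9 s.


epsilon(t) = (sigma/E) * (1 - exp(-t/tau))
sigma/E = 922460.0000 / 1.7697e+07 = 0.0521
exp(-t/tau) = exp(-158.9 / 49.5) = 0.0404
epsilon = 0.0521 * (1 - 0.0404)
epsilon = 0.0500


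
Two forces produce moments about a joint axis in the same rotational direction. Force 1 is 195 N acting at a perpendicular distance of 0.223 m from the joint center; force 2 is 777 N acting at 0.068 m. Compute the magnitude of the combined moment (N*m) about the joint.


M = F1 * d1 + F2 * d2
M = 195 * 0.223 + 777 * 0.068
M = 43.4850 + 52.8360
M = 96.3210


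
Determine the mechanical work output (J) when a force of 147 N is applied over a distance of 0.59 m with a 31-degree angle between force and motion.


W = F * d * cos(theta)
theta = 31 deg = 0.5411 rad
cos(theta) = 0.8572
W = 147 * 0.59 * 0.8572
W = 74.3421


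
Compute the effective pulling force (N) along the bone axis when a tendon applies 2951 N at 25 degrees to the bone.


F_eff = F_tendon * cos(theta)
theta = 25 deg = 0.4363 rad
cos(theta) = 0.9063
F_eff = 2951 * 0.9063
F_eff = 2674.5143


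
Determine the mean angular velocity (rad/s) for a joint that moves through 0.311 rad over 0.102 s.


omega = delta_theta / delta_t
omega = 0.311 / 0.102
omega = 3.0490


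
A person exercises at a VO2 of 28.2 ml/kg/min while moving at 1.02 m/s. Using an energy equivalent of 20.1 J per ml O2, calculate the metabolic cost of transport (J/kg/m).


Power per kg = VO2 * 20.1 / 60
Power per kg = 28.2 * 20.1 / 60 = 9.4470 W/kg
Cost = power_per_kg / speed
Cost = 9.4470 / 1.02
Cost = 9.2618


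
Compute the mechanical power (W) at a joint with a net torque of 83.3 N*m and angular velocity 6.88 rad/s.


P = M * omega
P = 83.3 * 6.88
P = 573.1040


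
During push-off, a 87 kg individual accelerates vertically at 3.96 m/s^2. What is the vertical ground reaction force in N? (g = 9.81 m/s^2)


GRF = m * (g + a)
GRF = 87 * (9.81 + 3.96)
GRF = 87 * 13.7700
GRF = 1197.9900


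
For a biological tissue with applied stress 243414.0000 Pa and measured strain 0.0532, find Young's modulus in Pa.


E = stress / strain
E = 243414.0000 / 0.0532
E = 4.5755e+06


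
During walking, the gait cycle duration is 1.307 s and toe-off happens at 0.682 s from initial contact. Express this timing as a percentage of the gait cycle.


pct = (event_time / cycle_time) * 100
pct = (0.682 / 1.307) * 100
ratio = 0.5218
pct = 52.1806


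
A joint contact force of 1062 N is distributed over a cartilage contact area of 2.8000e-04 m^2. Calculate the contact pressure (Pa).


P = F / A
P = 1062 / 2.8000e-04
P = 3.7929e+06


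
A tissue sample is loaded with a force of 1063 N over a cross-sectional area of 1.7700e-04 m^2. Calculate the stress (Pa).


stress = F / A
stress = 1063 / 1.7700e-04
stress = 6.0056e+06


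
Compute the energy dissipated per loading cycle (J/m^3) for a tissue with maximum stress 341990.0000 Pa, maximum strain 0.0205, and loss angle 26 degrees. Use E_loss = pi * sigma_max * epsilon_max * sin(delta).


E_loss = pi * sigma_max * epsilon_max * sin(delta)
delta = 26 deg = 0.4538 rad
sin(delta) = 0.4384
E_loss = pi * 341990.0000 * 0.0205 * 0.4384
E_loss = 9655.1517


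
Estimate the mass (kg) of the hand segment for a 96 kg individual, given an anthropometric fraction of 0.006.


m_segment = body_mass * fraction
m_segment = 96 * 0.006
m_segment = 0.5760


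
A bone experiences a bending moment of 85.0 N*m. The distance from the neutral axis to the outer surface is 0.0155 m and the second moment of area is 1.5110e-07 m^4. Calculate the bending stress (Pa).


sigma = M * c / I
sigma = 85.0 * 0.0155 / 1.5110e-07
M * c = 1.3175
sigma = 8.7194e+06


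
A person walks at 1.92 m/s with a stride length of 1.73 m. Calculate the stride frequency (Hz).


f = v / stride_length
f = 1.92 / 1.73
f = 1.1098


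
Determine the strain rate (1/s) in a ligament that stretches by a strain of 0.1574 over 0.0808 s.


strain_rate = delta_strain / delta_t
strain_rate = 0.1574 / 0.0808
strain_rate = 1.9480


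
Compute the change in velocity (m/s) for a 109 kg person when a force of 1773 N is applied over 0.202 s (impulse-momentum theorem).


J = F * dt = 1773 * 0.202 = 358.1460 N*s
delta_v = J / m
delta_v = 358.1460 / 109
delta_v = 3.2857


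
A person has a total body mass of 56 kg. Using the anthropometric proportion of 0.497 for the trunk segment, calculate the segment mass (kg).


m_segment = body_mass * fraction
m_segment = 56 * 0.497
m_segment = 27.8320


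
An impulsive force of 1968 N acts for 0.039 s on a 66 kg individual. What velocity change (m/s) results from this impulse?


J = F * dt = 1968 * 0.039 = 76.7520 N*s
delta_v = J / m
delta_v = 76.7520 / 66
delta_v = 1.1629


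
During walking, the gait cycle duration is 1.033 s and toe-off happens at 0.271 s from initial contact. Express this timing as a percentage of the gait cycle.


pct = (event_time / cycle_time) * 100
pct = (0.271 / 1.033) * 100
ratio = 0.2623
pct = 26.2343


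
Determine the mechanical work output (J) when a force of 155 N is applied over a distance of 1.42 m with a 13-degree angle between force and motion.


W = F * d * cos(theta)
theta = 13 deg = 0.2269 rad
cos(theta) = 0.9744
W = 155 * 1.42 * 0.9744
W = 214.4589


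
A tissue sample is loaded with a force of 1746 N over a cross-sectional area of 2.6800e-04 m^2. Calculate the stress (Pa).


stress = F / A
stress = 1746 / 2.6800e-04
stress = 6.5149e+06


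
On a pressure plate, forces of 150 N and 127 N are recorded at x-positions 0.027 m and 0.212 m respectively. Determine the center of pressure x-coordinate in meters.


COP_x = (F1*x1 + F2*x2) / (F1 + F2)
COP_x = (150*0.027 + 127*0.212) / (150 + 127)
Numerator = 30.9740
Denominator = 277
COP_x = 0.1118


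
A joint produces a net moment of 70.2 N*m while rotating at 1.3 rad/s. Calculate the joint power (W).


P = M * omega
P = 70.2 * 1.3
P = 91.2600


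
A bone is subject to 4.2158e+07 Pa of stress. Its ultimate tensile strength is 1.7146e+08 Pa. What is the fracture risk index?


FRI = applied / ultimate
FRI = 4.2158e+07 / 1.7146e+08
FRI = 0.2459


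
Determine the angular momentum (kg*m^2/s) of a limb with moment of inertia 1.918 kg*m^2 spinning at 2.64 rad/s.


L = I * omega
L = 1.918 * 2.64
L = 5.0635


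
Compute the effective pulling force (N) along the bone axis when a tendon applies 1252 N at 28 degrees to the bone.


F_eff = F_tendon * cos(theta)
theta = 28 deg = 0.4887 rad
cos(theta) = 0.8829
F_eff = 1252 * 0.8829
F_eff = 1105.4504


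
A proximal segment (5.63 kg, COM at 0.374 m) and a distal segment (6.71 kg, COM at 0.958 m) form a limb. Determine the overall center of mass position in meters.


COM = (m1*x1 + m2*x2) / (m1 + m2)
COM = (5.63*0.374 + 6.71*0.958) / (5.63 + 6.71)
Numerator = 8.5338
Denominator = 12.3400
COM = 0.6916


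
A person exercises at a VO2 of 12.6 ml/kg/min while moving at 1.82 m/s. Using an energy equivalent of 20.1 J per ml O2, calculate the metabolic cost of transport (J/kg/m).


Power per kg = VO2 * 20.1 / 60
Power per kg = 12.6 * 20.1 / 60 = 4.2210 W/kg
Cost = power_per_kg / speed
Cost = 4.2210 / 1.82
Cost = 2.3192


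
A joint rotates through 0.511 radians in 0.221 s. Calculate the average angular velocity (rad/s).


omega = delta_theta / delta_t
omega = 0.511 / 0.221
omega = 2.3122


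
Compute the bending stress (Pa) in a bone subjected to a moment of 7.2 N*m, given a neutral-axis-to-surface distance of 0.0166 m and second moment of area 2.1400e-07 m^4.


sigma = M * c / I
sigma = 7.2 * 0.0166 / 2.1400e-07
M * c = 0.1195
sigma = 558504.6729


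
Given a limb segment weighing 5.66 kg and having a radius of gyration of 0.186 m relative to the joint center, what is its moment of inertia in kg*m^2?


I = m * k^2
I = 5.66 * 0.186^2
k^2 = 0.0346
I = 0.1958


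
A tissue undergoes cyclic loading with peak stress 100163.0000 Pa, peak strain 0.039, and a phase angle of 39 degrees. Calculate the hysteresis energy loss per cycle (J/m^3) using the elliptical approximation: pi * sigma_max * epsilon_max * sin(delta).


E_loss = pi * sigma_max * epsilon_max * sin(delta)
delta = 39 deg = 0.6807 rad
sin(delta) = 0.6293
E_loss = pi * 100163.0000 * 0.039 * 0.6293
E_loss = 7723.1347


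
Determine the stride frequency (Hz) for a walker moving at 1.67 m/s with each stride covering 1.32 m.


f = v / stride_length
f = 1.67 / 1.32
f = 1.2652


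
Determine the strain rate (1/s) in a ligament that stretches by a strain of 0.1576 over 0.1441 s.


strain_rate = delta_strain / delta_t
strain_rate = 0.1576 / 0.1441
strain_rate = 1.0937


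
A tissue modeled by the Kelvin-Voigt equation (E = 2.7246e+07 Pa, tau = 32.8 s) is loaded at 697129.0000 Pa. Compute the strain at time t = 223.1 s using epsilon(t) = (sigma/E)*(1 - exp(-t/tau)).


epsilon(t) = (sigma/E) * (1 - exp(-t/tau))
sigma/E = 697129.0000 / 2.7246e+07 = 0.0256
exp(-t/tau) = exp(-223.1 / 32.8) = 0.0011
epsilon = 0.0256 * (1 - 0.0011)
epsilon = 0.0256


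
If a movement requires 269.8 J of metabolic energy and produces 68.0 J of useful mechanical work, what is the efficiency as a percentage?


eta = (W_mech / E_meta) * 100
eta = (68.0 / 269.8) * 100
ratio = 0.2520
eta = 25.2039


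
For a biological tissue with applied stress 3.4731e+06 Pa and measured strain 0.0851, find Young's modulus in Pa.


E = stress / strain
E = 3.4731e+06 / 0.0851
E = 4.0812e+07


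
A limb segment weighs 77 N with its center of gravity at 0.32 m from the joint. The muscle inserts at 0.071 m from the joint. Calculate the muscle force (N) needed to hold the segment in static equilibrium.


F_muscle = W * d_load / d_muscle
F_muscle = 77 * 0.32 / 0.071
Numerator = 24.6400
F_muscle = 347.0423


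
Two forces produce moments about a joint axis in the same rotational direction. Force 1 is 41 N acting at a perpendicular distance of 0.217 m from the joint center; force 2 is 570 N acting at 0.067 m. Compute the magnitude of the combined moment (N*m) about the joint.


M = F1 * d1 + F2 * d2
M = 41 * 0.217 + 570 * 0.067
M = 8.8970 + 38.1900
M = 47.0870


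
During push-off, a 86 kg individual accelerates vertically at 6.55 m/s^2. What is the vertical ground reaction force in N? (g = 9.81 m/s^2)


GRF = m * (g + a)
GRF = 86 * (9.81 + 6.55)
GRF = 86 * 16.3600
GRF = 1406.9600


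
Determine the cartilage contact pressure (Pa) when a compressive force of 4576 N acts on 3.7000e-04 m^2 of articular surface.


P = F / A
P = 4576 / 3.7000e-04
P = 1.2368e+07


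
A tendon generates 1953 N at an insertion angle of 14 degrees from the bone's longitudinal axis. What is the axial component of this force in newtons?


F_eff = F_tendon * cos(theta)
theta = 14 deg = 0.2443 rad
cos(theta) = 0.9703
F_eff = 1953 * 0.9703
F_eff = 1894.9876


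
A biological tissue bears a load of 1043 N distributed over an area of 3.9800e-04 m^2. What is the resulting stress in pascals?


stress = F / A
stress = 1043 / 3.9800e-04
stress = 2.6206e+06


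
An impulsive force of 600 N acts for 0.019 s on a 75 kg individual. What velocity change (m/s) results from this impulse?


J = F * dt = 600 * 0.019 = 11.4000 N*s
delta_v = J / m
delta_v = 11.4000 / 75
delta_v = 0.1520


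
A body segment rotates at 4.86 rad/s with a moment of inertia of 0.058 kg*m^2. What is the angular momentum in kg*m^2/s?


L = I * omega
L = 0.058 * 4.86
L = 0.2819


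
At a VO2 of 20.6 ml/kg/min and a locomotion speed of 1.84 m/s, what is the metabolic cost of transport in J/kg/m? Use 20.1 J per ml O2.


Power per kg = VO2 * 20.1 / 60
Power per kg = 20.6 * 20.1 / 60 = 6.9010 W/kg
Cost = power_per_kg / speed
Cost = 6.9010 / 1.84
Cost = 3.7505


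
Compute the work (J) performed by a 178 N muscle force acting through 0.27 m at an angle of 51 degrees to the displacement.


W = F * d * cos(theta)
theta = 51 deg = 0.8901 rad
cos(theta) = 0.6293
W = 178 * 0.27 * 0.6293
W = 30.2451


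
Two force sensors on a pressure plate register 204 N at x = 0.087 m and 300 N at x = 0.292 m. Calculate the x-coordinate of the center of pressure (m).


COP_x = (F1*x1 + F2*x2) / (F1 + F2)
COP_x = (204*0.087 + 300*0.292) / (204 + 300)
Numerator = 105.3480
Denominator = 504
COP_x = 0.2090


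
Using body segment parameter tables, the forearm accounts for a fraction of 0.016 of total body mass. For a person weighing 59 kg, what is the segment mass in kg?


m_segment = body_mass * fraction
m_segment = 59 * 0.016
m_segment = 0.9440


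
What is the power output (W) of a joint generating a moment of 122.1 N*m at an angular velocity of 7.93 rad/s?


P = M * omega
P = 122.1 * 7.93
P = 968.2530


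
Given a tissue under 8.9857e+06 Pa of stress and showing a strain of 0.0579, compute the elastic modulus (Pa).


E = stress / strain
E = 8.9857e+06 / 0.0579
E = 1.5519e+08


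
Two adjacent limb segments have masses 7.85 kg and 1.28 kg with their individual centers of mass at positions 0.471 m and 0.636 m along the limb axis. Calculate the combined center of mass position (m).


COM = (m1*x1 + m2*x2) / (m1 + m2)
COM = (7.85*0.471 + 1.28*0.636) / (7.85 + 1.28)
Numerator = 4.5114
Denominator = 9.1300
COM = 0.4941


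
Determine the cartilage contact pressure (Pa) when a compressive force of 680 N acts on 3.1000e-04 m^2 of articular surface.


P = F / A
P = 680 / 3.1000e-04
P = 2.1935e+06


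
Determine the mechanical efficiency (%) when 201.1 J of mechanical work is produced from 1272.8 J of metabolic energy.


eta = (W_mech / E_meta) * 100
eta = (201.1 / 1272.8) * 100
ratio = 0.1580
eta = 15.7998


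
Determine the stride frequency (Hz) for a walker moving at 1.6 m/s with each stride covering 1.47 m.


f = v / stride_length
f = 1.6 / 1.47
f = 1.0884


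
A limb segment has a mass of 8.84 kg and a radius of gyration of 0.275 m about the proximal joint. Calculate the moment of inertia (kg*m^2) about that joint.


I = m * k^2
I = 8.84 * 0.275^2
k^2 = 0.0756
I = 0.6685


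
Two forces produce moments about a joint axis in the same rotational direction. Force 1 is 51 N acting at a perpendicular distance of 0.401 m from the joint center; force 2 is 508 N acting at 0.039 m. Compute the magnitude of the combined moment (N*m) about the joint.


M = F1 * d1 + F2 * d2
M = 51 * 0.401 + 508 * 0.039
M = 20.4510 + 19.8120
M = 40.2630


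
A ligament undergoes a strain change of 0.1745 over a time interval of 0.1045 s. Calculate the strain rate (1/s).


strain_rate = delta_strain / delta_t
strain_rate = 0.1745 / 0.1045
strain_rate = 1.6699


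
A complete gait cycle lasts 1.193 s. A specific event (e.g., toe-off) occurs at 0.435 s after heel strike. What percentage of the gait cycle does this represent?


pct = (event_time / cycle_time) * 100
pct = (0.435 / 1.193) * 100
ratio = 0.3646
pct = 36.4627


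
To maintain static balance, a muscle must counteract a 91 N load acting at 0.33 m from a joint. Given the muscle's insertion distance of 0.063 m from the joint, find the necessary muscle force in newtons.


F_muscle = W * d_load / d_muscle
F_muscle = 91 * 0.33 / 0.063
Numerator = 30.0300
F_muscle = 476.6667


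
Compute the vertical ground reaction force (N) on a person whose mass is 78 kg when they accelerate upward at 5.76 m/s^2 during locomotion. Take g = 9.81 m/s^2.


GRF = m * (g + a)
GRF = 78 * (9.81 + 5.76)
GRF = 78 * 15.5700
GRF = 1214.4600


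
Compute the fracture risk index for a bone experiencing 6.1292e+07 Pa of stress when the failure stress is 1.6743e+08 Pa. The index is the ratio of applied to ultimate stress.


FRI = applied / ultimate
FRI = 6.1292e+07 / 1.6743e+08
FRI = 0.3661


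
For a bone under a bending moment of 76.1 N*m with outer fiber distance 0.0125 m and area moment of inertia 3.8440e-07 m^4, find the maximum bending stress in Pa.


sigma = M * c / I
sigma = 76.1 * 0.0125 / 3.8440e-07
M * c = 0.9512
sigma = 2.4746e+06


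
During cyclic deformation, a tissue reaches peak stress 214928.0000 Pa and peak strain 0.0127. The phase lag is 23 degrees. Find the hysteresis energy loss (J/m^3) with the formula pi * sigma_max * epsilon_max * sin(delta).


E_loss = pi * sigma_max * epsilon_max * sin(delta)
delta = 23 deg = 0.4014 rad
sin(delta) = 0.3907
E_loss = pi * 214928.0000 * 0.0127 * 0.3907
E_loss = 3350.6156


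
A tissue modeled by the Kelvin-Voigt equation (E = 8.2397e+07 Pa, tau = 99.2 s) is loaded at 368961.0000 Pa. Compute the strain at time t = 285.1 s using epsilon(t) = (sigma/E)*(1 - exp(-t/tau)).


epsilon(t) = (sigma/E) * (1 - exp(-t/tau))
sigma/E = 368961.0000 / 8.2397e+07 = 0.0045
exp(-t/tau) = exp(-285.1 / 99.2) = 0.0565
epsilon = 0.0045 * (1 - 0.0565)
epsilon = 0.0042


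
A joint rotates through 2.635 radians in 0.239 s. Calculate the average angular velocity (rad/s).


omega = delta_theta / delta_t
omega = 2.635 / 0.239
omega = 11.0251


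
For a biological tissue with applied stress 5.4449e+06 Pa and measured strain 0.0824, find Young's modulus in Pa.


E = stress / strain
E = 5.4449e+06 / 0.0824
E = 6.6079e+07


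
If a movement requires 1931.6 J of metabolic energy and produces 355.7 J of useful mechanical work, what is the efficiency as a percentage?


eta = (W_mech / E_meta) * 100
eta = (355.7 / 1931.6) * 100
ratio = 0.1841
eta = 18.4148


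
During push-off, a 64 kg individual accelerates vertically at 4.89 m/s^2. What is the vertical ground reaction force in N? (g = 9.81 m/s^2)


GRF = m * (g + a)
GRF = 64 * (9.81 + 4.89)
GRF = 64 * 14.7000
GRF = 940.8000


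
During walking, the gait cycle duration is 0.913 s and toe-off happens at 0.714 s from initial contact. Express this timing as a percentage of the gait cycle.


pct = (event_time / cycle_time) * 100
pct = (0.714 / 0.913) * 100
ratio = 0.7820
pct = 78.2037


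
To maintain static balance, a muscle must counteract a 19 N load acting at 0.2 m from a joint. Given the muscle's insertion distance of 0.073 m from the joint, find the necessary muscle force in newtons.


F_muscle = W * d_load / d_muscle
F_muscle = 19 * 0.2 / 0.073
Numerator = 3.8000
F_muscle = 52.0548


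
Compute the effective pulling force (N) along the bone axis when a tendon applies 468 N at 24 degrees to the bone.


F_eff = F_tendon * cos(theta)
theta = 24 deg = 0.4189 rad
cos(theta) = 0.9135
F_eff = 468 * 0.9135
F_eff = 427.5393


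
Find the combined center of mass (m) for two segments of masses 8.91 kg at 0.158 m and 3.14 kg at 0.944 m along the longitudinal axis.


COM = (m1*x1 + m2*x2) / (m1 + m2)
COM = (8.91*0.158 + 3.14*0.944) / (8.91 + 3.14)
Numerator = 4.3719
Denominator = 12.0500
COM = 0.3628


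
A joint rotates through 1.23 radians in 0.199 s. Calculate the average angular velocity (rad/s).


omega = delta_theta / delta_t
omega = 1.23 / 0.199
omega = 6.1809


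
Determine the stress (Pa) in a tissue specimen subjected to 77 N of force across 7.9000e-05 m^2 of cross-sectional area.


stress = F / A
stress = 77 / 7.9000e-05
stress = 974683.5443


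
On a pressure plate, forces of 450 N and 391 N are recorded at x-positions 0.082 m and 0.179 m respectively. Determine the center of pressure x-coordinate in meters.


COP_x = (F1*x1 + F2*x2) / (F1 + F2)
COP_x = (450*0.082 + 391*0.179) / (450 + 391)
Numerator = 106.8890
Denominator = 841
COP_x = 0.1271


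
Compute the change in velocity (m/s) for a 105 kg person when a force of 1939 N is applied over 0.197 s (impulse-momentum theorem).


J = F * dt = 1939 * 0.197 = 381.9830 N*s
delta_v = J / m
delta_v = 381.9830 / 105
delta_v = 3.6379


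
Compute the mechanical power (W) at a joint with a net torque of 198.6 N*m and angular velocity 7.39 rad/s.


P = M * omega
P = 198.6 * 7.39
P = 1467.6540


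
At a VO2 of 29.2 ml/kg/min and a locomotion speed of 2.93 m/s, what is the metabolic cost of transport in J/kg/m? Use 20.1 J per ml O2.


Power per kg = VO2 * 20.1 / 60
Power per kg = 29.2 * 20.1 / 60 = 9.7820 W/kg
Cost = power_per_kg / speed
Cost = 9.7820 / 2.93
Cost = 3.3386


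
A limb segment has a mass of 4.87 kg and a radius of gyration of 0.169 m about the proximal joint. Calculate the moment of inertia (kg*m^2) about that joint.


I = m * k^2
I = 4.87 * 0.169^2
k^2 = 0.0286
I = 0.1391


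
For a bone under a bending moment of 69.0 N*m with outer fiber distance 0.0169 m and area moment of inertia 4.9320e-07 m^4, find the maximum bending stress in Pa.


sigma = M * c / I
sigma = 69.0 * 0.0169 / 4.9320e-07
M * c = 1.1661
sigma = 2.3644e+06


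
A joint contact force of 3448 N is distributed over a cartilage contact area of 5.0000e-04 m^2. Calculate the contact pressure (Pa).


P = F / A
P = 3448 / 5.0000e-04
P = 6.8960e+06


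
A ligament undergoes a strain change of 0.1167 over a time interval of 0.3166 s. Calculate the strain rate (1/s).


strain_rate = delta_strain / delta_t
strain_rate = 0.1167 / 0.3166
strain_rate = 0.3686


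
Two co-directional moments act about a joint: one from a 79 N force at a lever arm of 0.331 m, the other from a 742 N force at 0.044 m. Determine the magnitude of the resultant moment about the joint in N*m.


M = F1 * d1 + F2 * d2
M = 79 * 0.331 + 742 * 0.044
M = 26.1490 + 32.6480
M = 58.7970


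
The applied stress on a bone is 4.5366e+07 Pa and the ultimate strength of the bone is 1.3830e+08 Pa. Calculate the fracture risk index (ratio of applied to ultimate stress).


FRI = applied / ultimate
FRI = 4.5366e+07 / 1.3830e+08
FRI = 0.3280


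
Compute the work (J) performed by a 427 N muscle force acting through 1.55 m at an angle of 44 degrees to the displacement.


W = F * d * cos(theta)
theta = 44 deg = 0.7679 rad
cos(theta) = 0.7193
W = 427 * 1.55 * 0.7193
W = 476.0950


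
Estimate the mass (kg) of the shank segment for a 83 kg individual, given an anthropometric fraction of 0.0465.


m_segment = body_mass * fraction
m_segment = 83 * 0.0465
m_segment = 3.8595


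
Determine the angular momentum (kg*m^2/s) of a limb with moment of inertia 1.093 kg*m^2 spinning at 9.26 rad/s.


L = I * omega
L = 1.093 * 9.26
L = 10.1212


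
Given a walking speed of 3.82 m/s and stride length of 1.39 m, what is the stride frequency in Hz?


f = v / stride_length
f = 3.82 / 1.39
f = 2.7482


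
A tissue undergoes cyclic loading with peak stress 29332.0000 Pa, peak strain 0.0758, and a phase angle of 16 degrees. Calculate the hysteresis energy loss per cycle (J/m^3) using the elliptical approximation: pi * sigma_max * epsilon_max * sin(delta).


E_loss = pi * sigma_max * epsilon_max * sin(delta)
delta = 16 deg = 0.2793 rad
sin(delta) = 0.2756
E_loss = pi * 29332.0000 * 0.0758 * 0.2756
E_loss = 1925.3019


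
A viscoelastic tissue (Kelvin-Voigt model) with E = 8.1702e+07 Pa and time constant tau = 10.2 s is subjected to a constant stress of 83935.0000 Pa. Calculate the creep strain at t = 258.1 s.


epsilon(t) = (sigma/E) * (1 - exp(-t/tau))
sigma/E = 83935.0000 / 8.1702e+07 = 0.0010
exp(-t/tau) = exp(-258.1 / 10.2) = 1.0248e-11
epsilon = 0.0010 * (1 - 1.0248e-11)
epsilon = 0.0010


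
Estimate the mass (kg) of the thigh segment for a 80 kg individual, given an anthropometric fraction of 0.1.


m_segment = body_mass * fraction
m_segment = 80 * 0.1
m_segment = 8.0000


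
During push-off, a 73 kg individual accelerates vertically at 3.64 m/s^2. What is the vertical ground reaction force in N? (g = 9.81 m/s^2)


GRF = m * (g + a)
GRF = 73 * (9.81 + 3.64)
GRF = 73 * 13.4500
GRF = 981.8500


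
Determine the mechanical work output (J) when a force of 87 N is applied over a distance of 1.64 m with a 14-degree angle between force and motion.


W = F * d * cos(theta)
theta = 14 deg = 0.2443 rad
cos(theta) = 0.9703
W = 87 * 1.64 * 0.9703
W = 138.4418


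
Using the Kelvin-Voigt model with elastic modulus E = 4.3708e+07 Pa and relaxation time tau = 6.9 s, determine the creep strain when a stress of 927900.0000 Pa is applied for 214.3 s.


epsilon(t) = (sigma/E) * (1 - exp(-t/tau))
sigma/E = 927900.0000 / 4.3708e+07 = 0.0212
exp(-t/tau) = exp(-214.3 / 6.9) = 3.2486e-14
epsilon = 0.0212 * (1 - 3.2486e-14)
epsilon = 0.0212


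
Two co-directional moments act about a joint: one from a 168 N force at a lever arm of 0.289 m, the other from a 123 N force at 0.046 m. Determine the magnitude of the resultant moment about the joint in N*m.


M = F1 * d1 + F2 * d2
M = 168 * 0.289 + 123 * 0.046
M = 48.5520 + 5.6580
M = 54.2100


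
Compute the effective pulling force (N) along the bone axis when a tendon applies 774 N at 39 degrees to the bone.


F_eff = F_tendon * cos(theta)
theta = 39 deg = 0.6807 rad
cos(theta) = 0.7771
F_eff = 774 * 0.7771
F_eff = 601.5110


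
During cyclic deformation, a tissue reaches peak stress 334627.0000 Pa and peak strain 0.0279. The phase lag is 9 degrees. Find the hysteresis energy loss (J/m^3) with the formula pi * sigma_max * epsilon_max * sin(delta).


E_loss = pi * sigma_max * epsilon_max * sin(delta)
delta = 9 deg = 0.1571 rad
sin(delta) = 0.1564
E_loss = pi * 334627.0000 * 0.0279 * 0.1564
E_loss = 4588.2545


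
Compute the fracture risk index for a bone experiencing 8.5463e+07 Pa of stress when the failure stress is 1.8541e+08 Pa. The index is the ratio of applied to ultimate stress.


FRI = applied / ultimate
FRI = 8.5463e+07 / 1.8541e+08
FRI = 0.4609


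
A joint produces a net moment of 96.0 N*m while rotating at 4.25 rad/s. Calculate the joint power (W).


P = M * omega
P = 96.0 * 4.25
P = 408.0000


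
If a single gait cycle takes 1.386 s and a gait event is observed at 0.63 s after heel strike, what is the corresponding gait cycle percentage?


pct = (event_time / cycle_time) * 100
pct = (0.63 / 1.386) * 100
ratio = 0.4545
pct = 45.4545


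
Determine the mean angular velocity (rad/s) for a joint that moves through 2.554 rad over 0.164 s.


omega = delta_theta / delta_t
omega = 2.554 / 0.164
omega = 15.5732


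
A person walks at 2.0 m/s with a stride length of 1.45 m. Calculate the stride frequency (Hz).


f = v / stride_length
f = 2.0 / 1.45
f = 1.3793


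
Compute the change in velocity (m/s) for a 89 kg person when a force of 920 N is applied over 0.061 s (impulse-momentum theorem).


J = F * dt = 920 * 0.061 = 56.1200 N*s
delta_v = J / m
delta_v = 56.1200 / 89
delta_v = 0.6306


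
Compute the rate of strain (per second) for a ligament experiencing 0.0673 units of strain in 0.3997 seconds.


strain_rate = delta_strain / delta_t
strain_rate = 0.0673 / 0.3997
strain_rate = 0.1684


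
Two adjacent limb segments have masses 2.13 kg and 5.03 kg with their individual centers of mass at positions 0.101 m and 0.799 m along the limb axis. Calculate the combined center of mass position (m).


COM = (m1*x1 + m2*x2) / (m1 + m2)
COM = (2.13*0.101 + 5.03*0.799) / (2.13 + 5.03)
Numerator = 4.2341
Denominator = 7.1600
COM = 0.5914


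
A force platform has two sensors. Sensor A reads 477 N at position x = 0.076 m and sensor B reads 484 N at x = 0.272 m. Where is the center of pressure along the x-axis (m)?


COP_x = (F1*x1 + F2*x2) / (F1 + F2)
COP_x = (477*0.076 + 484*0.272) / (477 + 484)
Numerator = 167.9000
Denominator = 961
COP_x = 0.1747


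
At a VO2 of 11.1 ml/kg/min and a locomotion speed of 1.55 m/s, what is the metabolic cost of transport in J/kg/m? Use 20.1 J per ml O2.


Power per kg = VO2 * 20.1 / 60
Power per kg = 11.1 * 20.1 / 60 = 3.7185 W/kg
Cost = power_per_kg / speed
Cost = 3.7185 / 1.55
Cost = 2.3990


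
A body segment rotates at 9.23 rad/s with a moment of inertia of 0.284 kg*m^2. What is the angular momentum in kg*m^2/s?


L = I * omega
L = 0.284 * 9.23
L = 2.6213


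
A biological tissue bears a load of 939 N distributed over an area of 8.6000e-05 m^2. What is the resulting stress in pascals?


stress = F / A
stress = 939 / 8.6000e-05
stress = 1.0919e+07


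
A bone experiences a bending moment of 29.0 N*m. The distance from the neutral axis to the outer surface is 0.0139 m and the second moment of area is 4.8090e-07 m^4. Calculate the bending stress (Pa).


sigma = M * c / I
sigma = 29.0 * 0.0139 / 4.8090e-07
M * c = 0.4031
sigma = 838220.0042


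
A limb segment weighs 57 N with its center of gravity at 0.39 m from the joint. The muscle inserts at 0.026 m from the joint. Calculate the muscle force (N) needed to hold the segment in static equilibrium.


F_muscle = W * d_load / d_muscle
F_muscle = 57 * 0.39 / 0.026
Numerator = 22.2300
F_muscle = 855.0000


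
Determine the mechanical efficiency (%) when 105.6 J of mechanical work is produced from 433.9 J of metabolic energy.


eta = (W_mech / E_meta) * 100
eta = (105.6 / 433.9) * 100
ratio = 0.2434
eta = 24.3374


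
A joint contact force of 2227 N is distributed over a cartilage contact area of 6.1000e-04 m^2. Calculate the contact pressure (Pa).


P = F / A
P = 2227 / 6.1000e-04
P = 3.6508e+06


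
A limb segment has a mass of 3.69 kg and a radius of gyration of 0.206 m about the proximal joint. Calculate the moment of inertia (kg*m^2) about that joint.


I = m * k^2
I = 3.69 * 0.206^2
k^2 = 0.0424
I = 0.1566


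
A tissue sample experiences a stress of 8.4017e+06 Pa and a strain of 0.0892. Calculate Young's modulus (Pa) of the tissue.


E = stress / strain
E = 8.4017e+06 / 0.0892
E = 9.4189e+07


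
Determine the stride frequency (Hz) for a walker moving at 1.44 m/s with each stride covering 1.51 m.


f = v / stride_length
f = 1.44 / 1.51
f = 0.9536


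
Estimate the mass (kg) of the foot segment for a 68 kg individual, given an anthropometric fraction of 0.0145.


m_segment = body_mass * fraction
m_segment = 68 * 0.0145
m_segment = 0.9860


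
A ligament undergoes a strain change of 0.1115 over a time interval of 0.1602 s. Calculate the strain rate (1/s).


strain_rate = delta_strain / delta_t
strain_rate = 0.1115 / 0.1602
strain_rate = 0.6960


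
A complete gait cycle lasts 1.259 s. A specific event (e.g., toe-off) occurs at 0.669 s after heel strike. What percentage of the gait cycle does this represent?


pct = (event_time / cycle_time) * 100
pct = (0.669 / 1.259) * 100
ratio = 0.5314
pct = 53.1374


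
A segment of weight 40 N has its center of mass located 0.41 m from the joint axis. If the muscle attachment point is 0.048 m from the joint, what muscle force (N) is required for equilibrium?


F_muscle = W * d_load / d_muscle
F_muscle = 40 * 0.41 / 0.048
Numerator = 16.4000
F_muscle = 341.6667


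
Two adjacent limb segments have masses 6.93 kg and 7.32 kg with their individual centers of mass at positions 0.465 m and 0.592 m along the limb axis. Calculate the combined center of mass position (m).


COM = (m1*x1 + m2*x2) / (m1 + m2)
COM = (6.93*0.465 + 7.32*0.592) / (6.93 + 7.32)
Numerator = 7.5559
Denominator = 14.2500
COM = 0.5302


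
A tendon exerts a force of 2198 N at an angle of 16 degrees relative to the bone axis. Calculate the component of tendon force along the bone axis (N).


F_eff = F_tendon * cos(theta)
theta = 16 deg = 0.2793 rad
cos(theta) = 0.9613
F_eff = 2198 * 0.9613
F_eff = 2112.8532


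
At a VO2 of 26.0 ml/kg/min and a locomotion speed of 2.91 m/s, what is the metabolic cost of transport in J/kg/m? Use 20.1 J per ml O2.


Power per kg = VO2 * 20.1 / 60
Power per kg = 26.0 * 20.1 / 60 = 8.7100 W/kg
Cost = power_per_kg / speed
Cost = 8.7100 / 2.91
Cost = 2.9931


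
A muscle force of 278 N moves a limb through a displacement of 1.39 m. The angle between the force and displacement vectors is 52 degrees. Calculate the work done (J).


W = F * d * cos(theta)
theta = 52 deg = 0.9076 rad
cos(theta) = 0.6157
W = 278 * 1.39 * 0.6157
W = 237.9039


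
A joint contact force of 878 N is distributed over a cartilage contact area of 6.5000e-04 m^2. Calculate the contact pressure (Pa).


P = F / A
P = 878 / 6.5000e-04
P = 1.3508e+06


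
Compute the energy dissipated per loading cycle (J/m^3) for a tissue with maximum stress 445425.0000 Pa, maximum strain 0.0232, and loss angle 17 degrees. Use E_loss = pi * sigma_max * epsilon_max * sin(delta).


E_loss = pi * sigma_max * epsilon_max * sin(delta)
delta = 17 deg = 0.2967 rad
sin(delta) = 0.2924
E_loss = pi * 445425.0000 * 0.0232 * 0.2924
E_loss = 9491.7827


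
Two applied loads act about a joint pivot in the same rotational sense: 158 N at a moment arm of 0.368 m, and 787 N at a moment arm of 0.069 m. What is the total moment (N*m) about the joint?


M = F1 * d1 + F2 * d2
M = 158 * 0.368 + 787 * 0.069
M = 58.1440 + 54.3030
M = 112.4470


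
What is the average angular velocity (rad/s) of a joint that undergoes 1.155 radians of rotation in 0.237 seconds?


omega = delta_theta / delta_t
omega = 1.155 / 0.237
omega = 4.8734


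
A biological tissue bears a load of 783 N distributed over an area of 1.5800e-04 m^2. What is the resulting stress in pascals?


stress = F / A
stress = 783 / 1.5800e-04
stress = 4.9557e+06
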